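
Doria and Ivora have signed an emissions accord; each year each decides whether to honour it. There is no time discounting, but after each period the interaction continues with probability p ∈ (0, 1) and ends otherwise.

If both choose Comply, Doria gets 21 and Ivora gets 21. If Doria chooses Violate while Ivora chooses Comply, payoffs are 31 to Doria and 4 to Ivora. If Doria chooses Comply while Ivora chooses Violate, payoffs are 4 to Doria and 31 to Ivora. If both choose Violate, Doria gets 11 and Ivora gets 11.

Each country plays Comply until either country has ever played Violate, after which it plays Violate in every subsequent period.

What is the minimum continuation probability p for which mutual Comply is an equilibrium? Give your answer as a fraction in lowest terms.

1/2

Expected cooperation value is 21 + p·21 + p²·21 + … = 21/(1−p); deviation gives 31 + p·11/(1−p).
21 ≥ 31(1−p) + 11p ⇒ 20p ≥ 10 ⇒ p ≥ 10/20 = 1/2.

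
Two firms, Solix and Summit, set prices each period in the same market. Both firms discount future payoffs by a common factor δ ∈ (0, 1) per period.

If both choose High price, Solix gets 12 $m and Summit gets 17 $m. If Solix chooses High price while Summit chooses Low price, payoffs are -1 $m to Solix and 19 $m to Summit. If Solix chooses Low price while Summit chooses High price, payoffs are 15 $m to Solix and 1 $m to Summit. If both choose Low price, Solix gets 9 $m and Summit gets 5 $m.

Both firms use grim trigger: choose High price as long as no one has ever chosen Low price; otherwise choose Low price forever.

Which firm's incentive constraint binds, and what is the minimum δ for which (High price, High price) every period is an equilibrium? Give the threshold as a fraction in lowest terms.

Solix: cooperation gives 12 each period; deviation gives 15 once then 9 forever.
  12/(1−δ) ≥ 15 + 9δ/(1−δ) ⇒ δ ≥ 3/6 = 1/2.
Summit: cooperation gives 17 each period; deviation gives 19 once then 5 forever.
  δ ≥ 2/14 = 1/7.
Both must hold, so the binding constraint is Solix's: δ ≥ 1/2.

Solix; δ ≥ 1/2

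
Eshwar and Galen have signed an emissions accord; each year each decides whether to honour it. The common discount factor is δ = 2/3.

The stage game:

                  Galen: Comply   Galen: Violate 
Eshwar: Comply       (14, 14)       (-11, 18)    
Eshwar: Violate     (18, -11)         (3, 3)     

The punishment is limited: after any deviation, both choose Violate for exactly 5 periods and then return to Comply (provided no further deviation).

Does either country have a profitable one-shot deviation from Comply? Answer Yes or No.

A one-shot deviation gives 18 now, then 3 for 5 periods, then back to 14.
Gain from deviating: (18−14) today; loss: (14−3) in each of the next 5 periods.
No-deviation condition: (14−3)(δ+…+δ^5) ≥ 18−14, i.e. δ+…+δ^5 ≥ 4/11.
At δ = 2/3: δ+…+δ^5 = 1.7366 ≥ 0.3636.
So cooperation is sustainable.

No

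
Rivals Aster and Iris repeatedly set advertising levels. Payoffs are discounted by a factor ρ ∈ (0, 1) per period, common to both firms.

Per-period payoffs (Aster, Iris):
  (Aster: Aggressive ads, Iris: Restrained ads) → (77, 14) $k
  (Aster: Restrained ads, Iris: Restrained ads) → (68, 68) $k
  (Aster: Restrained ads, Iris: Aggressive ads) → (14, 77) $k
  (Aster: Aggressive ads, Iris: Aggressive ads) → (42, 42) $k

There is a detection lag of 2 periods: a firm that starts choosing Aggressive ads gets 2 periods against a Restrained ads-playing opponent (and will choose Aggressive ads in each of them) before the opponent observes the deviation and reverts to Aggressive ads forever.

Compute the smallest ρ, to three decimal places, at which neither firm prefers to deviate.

0.507

The best deviation is to choose Aggressive ads for all 2 undetected periods, earning 77 each, then 42 forever once detected.
Deviation value: 77(1−ρ^2)/(1−ρ) + 42ρ^2/(1−ρ); cooperation value: 68/(1−ρ).
IC: 68 ≥ 77(1−ρ^2) + 42ρ^2 = 77 − 35ρ^2.
So ρ^2 ≥ 9/35, giving ρ ≥ (9/35)^(1/2) ≈ 0.507.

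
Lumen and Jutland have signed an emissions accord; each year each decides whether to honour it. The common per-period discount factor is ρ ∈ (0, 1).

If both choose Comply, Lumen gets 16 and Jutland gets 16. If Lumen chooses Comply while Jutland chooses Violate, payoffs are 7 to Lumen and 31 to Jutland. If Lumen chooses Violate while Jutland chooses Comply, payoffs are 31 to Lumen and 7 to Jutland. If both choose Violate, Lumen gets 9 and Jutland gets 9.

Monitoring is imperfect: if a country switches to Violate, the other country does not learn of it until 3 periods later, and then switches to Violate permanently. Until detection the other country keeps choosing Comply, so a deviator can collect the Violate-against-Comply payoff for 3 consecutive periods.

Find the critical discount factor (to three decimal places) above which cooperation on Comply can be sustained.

The best deviation is to choose Violate for all 3 undetected periods, earning 31 each, then 9 forever once detected.
Deviation value: 31(1−ρ^3)/(1−ρ) + 9ρ^3/(1−ρ); cooperation value: 16/(1−ρ).
IC: 16 ≥ 31(1−ρ^3) + 9ρ^3 = 31 − 22ρ^3.
So ρ^3 ≥ 15/22, giving ρ ≥ (15/22)^(1/3) ≈ 0.880.

0.880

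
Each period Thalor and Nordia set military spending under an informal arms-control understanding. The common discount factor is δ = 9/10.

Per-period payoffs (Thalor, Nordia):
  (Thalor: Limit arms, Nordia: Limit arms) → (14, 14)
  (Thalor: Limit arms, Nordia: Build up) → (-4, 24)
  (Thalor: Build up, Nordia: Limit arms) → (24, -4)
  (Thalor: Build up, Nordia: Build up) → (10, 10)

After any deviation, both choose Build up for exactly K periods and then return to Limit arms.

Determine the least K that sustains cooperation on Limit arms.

IC: δ(1−δ^K)/(1−δ) ≥ (24−14)/(14−10) = 5/2.
With δ = 9/10: need 1 − δ^K ≥ 5/2·(1−9/10)/(9/10), i.e. δ^K ≤ 0.7222.
Since (9/10)^3 = 0.7290 and (9/10)^4 = 0.6561, the smallest such K is 4.

4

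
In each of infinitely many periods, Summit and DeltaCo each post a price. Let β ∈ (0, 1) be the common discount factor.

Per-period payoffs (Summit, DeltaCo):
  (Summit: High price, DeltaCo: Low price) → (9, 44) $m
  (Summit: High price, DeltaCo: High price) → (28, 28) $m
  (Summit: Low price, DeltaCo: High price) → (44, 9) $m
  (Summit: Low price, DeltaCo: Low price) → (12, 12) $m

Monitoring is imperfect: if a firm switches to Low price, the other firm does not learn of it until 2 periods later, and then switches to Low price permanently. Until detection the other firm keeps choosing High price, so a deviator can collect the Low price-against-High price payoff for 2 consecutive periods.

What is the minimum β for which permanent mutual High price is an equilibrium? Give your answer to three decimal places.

Deviating for the 2 undetected periods gains 44−28 = 16 per period over cooperation, then loses 28−12 = 16 per period forever once punishment starts.
Gain: 16(1 + β + … + β^1); loss: 16·β^2/(1−β).
No profitable deviation ⇔ 16(1−β^2) ≤ 16·β^2, i.e. β^2 ≥ 16/(16+16) = 1/2.
Hence β ≥ (1/2)^(1/2) ≈ 0.707.

0.707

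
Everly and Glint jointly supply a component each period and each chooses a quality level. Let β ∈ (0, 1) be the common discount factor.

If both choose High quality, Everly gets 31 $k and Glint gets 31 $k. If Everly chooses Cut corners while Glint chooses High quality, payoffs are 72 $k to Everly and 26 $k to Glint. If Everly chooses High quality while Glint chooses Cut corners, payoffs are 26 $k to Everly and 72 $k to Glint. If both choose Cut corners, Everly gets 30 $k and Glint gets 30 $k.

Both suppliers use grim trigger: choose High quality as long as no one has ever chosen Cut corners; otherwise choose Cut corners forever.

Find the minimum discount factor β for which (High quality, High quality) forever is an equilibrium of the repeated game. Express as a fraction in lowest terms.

41/42

Under grim trigger the critical discount factor is (T−C)/(T−P) with T = 72, C = 31, P = 30.
β* = (72−31)/(72−30) = 41/42.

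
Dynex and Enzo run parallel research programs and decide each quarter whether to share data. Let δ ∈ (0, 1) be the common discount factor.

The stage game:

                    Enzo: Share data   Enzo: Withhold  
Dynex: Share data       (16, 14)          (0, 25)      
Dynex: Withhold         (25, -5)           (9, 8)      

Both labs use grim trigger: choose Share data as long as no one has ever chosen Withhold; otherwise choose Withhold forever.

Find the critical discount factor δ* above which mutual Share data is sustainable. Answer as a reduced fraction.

11/17

Dynex: cooperation gives 16 each period; deviation gives 25 once then 9 forever.
  16/(1−δ) ≥ 25 + 9δ/(1−δ) ⇒ δ ≥ 9/16.
Enzo: cooperation gives 14 each period; deviation gives 25 once then 8 forever.
  δ ≥ 11/17.
Both must hold, so the binding constraint is Enzo's: δ ≥ 11/17.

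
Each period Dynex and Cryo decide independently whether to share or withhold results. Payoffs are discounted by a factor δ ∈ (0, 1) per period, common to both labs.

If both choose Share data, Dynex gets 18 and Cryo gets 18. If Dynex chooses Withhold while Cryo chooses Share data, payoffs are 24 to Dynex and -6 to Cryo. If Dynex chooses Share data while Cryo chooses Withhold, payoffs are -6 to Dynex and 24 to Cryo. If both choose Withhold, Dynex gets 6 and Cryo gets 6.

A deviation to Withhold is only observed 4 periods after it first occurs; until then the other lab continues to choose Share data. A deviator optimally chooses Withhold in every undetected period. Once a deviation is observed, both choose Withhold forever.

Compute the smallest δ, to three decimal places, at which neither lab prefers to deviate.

0.760

Deviating for the 4 undetected periods gains 24−18 = 6 per period over cooperation, then loses 18−6 = 12 per period forever once punishment starts.
Gain: 6(1 + δ + … + δ^3); loss: 12·δ^4/(1−δ).
No profitable deviation ⇔ 6(1−δ^4) ≤ 12·δ^4, i.e. δ^4 ≥ 6/(6+12) = 1/3.
Hence δ ≥ (1/3)^(1/4) ≈ 0.760.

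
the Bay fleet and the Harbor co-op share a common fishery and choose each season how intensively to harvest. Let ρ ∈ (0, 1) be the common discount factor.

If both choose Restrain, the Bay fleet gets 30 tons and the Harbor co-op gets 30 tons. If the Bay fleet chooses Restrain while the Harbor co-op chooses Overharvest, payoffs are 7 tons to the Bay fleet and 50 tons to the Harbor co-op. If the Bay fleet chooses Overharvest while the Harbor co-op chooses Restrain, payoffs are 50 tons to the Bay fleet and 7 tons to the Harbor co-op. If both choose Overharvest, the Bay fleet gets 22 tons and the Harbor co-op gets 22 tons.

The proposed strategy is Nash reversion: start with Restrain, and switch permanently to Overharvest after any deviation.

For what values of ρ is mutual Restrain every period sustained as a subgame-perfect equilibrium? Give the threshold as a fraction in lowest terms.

One-period gain from deviating is 50 − 30 = 20. The loss is 30 − 22 = 8 in every subsequent period, with present value 8·ρ/(1−ρ).
Deviation is unprofitable when 8·ρ/(1−ρ) ≥ 20, i.e. ρ/(1−ρ) ≥ 5/2.
Equivalently ρ ≥ 20/(20+8) = 5/7.

5/7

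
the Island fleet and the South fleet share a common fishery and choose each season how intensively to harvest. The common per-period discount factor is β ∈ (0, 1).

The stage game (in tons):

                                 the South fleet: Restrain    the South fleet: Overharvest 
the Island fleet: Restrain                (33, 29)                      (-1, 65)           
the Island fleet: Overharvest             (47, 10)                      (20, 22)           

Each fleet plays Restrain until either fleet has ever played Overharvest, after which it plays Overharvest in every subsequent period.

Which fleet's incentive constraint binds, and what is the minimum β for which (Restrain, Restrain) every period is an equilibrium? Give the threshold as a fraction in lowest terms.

the Island fleet: cooperation gives 33 each period; deviation gives 47 once then 20 forever.
  33/(1−β) ≥ 47 + 20β/(1−β) ⇒ β ≥ 14/27.
the South fleet: cooperation gives 29 each period; deviation gives 65 once then 22 forever.
  β ≥ 36/43.
Both must hold, so the binding constraint is the South fleet's: β ≥ 36/43.

the South fleet; β ≥ 36/43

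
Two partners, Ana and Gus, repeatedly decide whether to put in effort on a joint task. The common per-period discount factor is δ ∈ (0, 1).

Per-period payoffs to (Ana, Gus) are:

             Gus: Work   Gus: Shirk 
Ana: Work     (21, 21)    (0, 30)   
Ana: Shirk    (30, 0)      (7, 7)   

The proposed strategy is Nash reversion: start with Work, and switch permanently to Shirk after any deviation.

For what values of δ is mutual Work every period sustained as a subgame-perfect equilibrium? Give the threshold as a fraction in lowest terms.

9/23

Under grim trigger the critical discount factor is (T−C)/(T−P) with T = 30, C = 21, P = 7.
δ* = (30−21)/(30−7) = 9/23.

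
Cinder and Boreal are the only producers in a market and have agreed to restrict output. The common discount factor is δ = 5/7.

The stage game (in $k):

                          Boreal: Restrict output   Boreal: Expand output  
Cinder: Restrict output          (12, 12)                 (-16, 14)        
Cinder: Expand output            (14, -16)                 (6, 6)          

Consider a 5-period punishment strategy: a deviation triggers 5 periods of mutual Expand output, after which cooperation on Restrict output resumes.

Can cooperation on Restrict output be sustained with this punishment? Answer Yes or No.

Yes

IC: δ+…+δ^5 ≥ (14−12)/(12−6) = 1/3.
At δ = 5/7: partial sum = 2.0352 ≥ 0.3333. Cooperation sustainable.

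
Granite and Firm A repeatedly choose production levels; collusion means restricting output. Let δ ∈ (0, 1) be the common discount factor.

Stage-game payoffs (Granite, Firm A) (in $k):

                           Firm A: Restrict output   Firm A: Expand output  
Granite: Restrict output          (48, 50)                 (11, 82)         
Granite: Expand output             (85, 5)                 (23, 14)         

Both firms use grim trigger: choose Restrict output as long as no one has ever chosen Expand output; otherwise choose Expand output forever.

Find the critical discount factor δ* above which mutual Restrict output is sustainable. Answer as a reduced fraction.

37/62

Granite: cooperation gives 48 each period; deviation gives 85 once then 23 forever.
  48/(1−δ) ≥ 85 + 23δ/(1−δ) ⇒ δ ≥ 37/62.
Firm A: cooperation gives 50 each period; deviation gives 82 once then 14 forever.
  δ ≥ 32/68 = 8/17.
Both must hold, so the binding constraint is Granite's: δ ≥ 37/62.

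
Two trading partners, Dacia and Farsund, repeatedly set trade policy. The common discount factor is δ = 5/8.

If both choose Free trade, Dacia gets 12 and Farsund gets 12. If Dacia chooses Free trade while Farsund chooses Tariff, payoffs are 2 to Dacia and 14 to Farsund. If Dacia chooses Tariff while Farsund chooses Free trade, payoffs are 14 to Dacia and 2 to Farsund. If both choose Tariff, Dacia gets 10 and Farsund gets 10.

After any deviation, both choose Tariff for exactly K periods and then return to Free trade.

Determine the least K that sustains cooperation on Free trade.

2

Need Σ_{k=1}^{K} δ^k ≥ (14−12)/(12−10) = 1.0000 at δ = 5/8.
At K = 1 the sum is 0.6250 < 1.0000; at K = 2 it is 1.0156 ≥ 1.0000.
So the minimum punishment length is K = 2.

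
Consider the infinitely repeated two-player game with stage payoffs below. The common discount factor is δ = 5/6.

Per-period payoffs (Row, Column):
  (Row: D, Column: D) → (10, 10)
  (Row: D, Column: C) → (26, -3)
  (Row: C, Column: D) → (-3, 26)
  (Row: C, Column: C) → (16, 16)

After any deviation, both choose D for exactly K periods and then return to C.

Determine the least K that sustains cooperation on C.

3

No profitable deviation requires (16−10)(δ+…+δ^K) ≥ 26−16, i.e. δ+…+δ^K ≥ 5/3 ≈ 1.6667.
With δ = 5/6, the partial sums are K=1: 0.8333, K=2: 1.5278, K=3: 2.1065.
K = 3 is the first length at which the sum reaches 1.6667.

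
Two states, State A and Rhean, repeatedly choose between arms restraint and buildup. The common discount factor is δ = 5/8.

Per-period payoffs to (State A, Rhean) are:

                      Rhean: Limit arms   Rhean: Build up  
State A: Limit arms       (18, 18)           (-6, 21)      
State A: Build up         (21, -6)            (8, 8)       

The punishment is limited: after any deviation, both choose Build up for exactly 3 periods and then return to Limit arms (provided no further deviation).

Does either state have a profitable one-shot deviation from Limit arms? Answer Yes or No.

No

IC: δ+…+δ^3 ≥ (21−18)/(18−8) = 3/10.
At δ = 5/8: partial sum = 1.2598 ≥ 0.3000. Cooperation sustainable.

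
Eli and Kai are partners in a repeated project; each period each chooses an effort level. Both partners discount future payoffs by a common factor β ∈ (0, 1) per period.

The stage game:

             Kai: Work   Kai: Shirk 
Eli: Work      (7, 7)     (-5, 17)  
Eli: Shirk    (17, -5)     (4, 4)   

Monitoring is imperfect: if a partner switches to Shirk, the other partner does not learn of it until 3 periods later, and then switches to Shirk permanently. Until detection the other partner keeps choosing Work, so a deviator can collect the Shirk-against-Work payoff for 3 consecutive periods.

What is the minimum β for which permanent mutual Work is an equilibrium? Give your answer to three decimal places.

The best deviation is to choose Shirk for all 3 undetected periods, earning 17 each, then 4 forever once detected.
Deviation value: 17(1−β^3)/(1−β) + 4β^3/(1−β); cooperation value: 7/(1−β).
IC: 7 ≥ 17(1−β^3) + 4β^3 = 17 − 13β^3.
So β^3 ≥ 10/13, giving β ≥ (10/13)^(1/3) ≈ 0.916.

0.916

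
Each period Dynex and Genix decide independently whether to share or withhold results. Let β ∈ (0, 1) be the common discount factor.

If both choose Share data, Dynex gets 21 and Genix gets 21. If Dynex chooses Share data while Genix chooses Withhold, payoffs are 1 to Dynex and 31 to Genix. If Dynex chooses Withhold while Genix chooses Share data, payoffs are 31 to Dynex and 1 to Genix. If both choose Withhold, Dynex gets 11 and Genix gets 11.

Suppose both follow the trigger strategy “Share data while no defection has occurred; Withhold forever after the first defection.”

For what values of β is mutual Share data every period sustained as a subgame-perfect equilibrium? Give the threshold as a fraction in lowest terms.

Cooperation forever yields 21 each period: 21/(1−β).
Deviating yields 31 once, then 11 forever: 31 + 11β/(1−β).
No profitable deviation requires 21/(1−β) ≥ 31 + 11β/(1−β).
Multiplying by (1−β): 21 ≥ 31(1−β) + 11β = 31 − 20β.
So 20β ≥ 10, i.e. β ≥ 10/20 = 1/2.

1/2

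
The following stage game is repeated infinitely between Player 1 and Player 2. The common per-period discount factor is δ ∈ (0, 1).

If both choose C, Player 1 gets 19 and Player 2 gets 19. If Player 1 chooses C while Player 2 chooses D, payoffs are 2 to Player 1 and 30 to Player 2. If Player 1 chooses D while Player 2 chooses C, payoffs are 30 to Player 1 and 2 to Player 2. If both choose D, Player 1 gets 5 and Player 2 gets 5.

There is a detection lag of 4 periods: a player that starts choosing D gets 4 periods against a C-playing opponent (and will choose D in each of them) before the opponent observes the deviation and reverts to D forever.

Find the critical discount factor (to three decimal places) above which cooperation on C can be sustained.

A deviator earns 30 for 4 periods, then 5 forever; cooperating earns 19 forever. Multiplying the IC by (1−δ):
19 ≥ 30(1−δ^4) + 5δ^4, so 25·δ^4 ≥ 11 and δ^4 ≥ 11/25.
δ ≥ (11/25)^(1/4) ≈ 0.814.

0.814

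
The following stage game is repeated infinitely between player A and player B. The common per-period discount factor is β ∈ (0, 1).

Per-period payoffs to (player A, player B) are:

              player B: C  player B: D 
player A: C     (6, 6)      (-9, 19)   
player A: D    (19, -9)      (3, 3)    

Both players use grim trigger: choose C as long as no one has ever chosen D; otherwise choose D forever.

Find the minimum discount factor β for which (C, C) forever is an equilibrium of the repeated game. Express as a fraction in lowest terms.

Cooperation forever yields 6 each period: 6/(1−β).
Deviating yields 19 once, then 3 forever: 19 + 3β/(1−β).
No profitable deviation requires 6/(1−β) ≥ 19 + 3β/(1−β).
Multiplying by (1−β): 6 ≥ 19(1−β) + 3β = 19 − 16β.
So 16β ≥ 13, i.e. β ≥ 13/16.

13/16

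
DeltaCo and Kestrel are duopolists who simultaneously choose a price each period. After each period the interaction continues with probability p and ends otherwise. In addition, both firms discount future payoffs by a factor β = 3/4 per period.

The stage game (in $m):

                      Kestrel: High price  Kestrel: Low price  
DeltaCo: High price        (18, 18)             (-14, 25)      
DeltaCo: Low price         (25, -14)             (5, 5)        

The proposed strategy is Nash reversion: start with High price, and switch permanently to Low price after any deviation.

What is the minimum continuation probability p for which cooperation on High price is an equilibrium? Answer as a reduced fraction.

Expected continuation weight on next period's payoff is β·p = 3/4·p, which plays the role of the discount factor.
Cooperation requires 3/4·p ≥ (25−18)/(25−5) = 7/20, hence p ≥ 7/15.

7/15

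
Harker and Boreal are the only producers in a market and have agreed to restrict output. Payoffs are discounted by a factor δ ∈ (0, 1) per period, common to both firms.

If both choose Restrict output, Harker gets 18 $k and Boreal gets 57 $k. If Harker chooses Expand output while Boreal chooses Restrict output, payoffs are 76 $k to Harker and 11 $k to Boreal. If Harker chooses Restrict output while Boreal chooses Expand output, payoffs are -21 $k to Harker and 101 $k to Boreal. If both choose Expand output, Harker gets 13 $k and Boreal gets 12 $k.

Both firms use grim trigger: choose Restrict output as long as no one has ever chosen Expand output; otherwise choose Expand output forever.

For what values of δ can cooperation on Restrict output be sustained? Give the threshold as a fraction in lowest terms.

Harker: cooperation gives 18 each period; deviation gives 76 once then 13 forever.
  18/(1−δ) ≥ 76 + 13δ/(1−δ) ⇒ δ ≥ 58/63.
Boreal: cooperation gives 57 each period; deviation gives 101 once then 12 forever.
  δ ≥ 44/89.
Both must hold, so the binding constraint is Harker's: δ ≥ 58/63.

58/63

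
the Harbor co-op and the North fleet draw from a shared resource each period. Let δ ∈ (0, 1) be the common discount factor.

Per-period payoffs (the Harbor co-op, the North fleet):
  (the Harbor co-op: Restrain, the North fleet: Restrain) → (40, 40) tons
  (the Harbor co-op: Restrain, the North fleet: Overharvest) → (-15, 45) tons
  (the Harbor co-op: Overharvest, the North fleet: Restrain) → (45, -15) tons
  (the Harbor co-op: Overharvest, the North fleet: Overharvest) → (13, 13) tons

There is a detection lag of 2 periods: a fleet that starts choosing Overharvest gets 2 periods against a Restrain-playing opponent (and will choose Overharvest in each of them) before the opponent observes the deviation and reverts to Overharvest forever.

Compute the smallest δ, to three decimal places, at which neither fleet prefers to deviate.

0.395

Deviating for the 2 undetected periods gains 45−40 = 5 per period over cooperation, then loses 40−13 = 27 per period forever once punishment starts.
Gain: 5(1 + δ + … + δ^1); loss: 27·δ^2/(1−δ).
No profitable deviation ⇔ 5(1−δ^2) ≤ 27·δ^2, i.e. δ^2 ≥ 5/(5+27) = 5/32.
Hence δ ≥ (5/32)^(1/2) ≈ 0.395.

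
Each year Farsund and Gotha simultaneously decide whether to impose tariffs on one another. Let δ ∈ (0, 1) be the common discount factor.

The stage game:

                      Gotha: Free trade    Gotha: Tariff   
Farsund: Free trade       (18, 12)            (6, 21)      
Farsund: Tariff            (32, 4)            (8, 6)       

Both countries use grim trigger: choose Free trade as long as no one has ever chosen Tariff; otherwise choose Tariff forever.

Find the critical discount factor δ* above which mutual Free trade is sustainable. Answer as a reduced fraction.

3/5

Farsund's threshold: (32−18)/(32−8) = 7/12.
Gotha's threshold: (21−12)/(21−6) = 3/5.
7/12 < 3/5, so Gotha binds and δ* = 3/5.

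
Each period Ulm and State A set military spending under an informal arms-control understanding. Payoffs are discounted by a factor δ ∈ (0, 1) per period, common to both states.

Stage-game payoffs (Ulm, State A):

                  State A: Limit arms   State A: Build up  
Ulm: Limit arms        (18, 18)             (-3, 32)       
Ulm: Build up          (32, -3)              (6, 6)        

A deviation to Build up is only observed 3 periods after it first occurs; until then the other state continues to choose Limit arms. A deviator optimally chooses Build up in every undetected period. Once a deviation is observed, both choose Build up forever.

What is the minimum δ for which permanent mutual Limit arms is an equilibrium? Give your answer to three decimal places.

Deviating for the 3 undetected periods gains 32−18 = 14 per period over cooperation, then loses 18−6 = 12 per period forever once punishment starts.
Gain: 14(1 + δ + … + δ^2); loss: 12·δ^3/(1−δ).
No profitable deviation ⇔ 14(1−δ^3) ≤ 12·δ^3, i.e. δ^3 ≥ 14/(14+12) = 7/13.
Hence δ ≥ (7/13)^(1/3) ≈ 0.814.

0.814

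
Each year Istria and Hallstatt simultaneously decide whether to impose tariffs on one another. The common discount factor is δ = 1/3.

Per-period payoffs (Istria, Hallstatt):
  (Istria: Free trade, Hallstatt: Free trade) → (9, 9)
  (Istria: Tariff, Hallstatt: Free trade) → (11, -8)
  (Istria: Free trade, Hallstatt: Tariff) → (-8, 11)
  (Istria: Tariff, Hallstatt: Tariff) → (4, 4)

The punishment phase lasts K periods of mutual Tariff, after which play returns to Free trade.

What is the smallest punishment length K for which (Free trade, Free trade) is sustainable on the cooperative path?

2

No profitable deviation requires (9−4)(δ+…+δ^K) ≥ 11−9, i.e. δ+…+δ^K ≥ 2/5 ≈ 0.4000.
With δ = 1/3, the partial sums are K=1: 0.3333, K=2: 0.4444.
K = 2 is the first length at which the sum reaches 0.4000.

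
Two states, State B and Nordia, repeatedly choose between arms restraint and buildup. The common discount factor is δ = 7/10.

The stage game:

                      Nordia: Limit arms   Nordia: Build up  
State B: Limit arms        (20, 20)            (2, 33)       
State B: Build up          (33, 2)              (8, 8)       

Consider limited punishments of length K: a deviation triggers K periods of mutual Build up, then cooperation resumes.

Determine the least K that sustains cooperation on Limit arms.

2

Need Σ_{k=1}^{K} δ^k ≥ (33−20)/(20−8) = 1.0833 at δ = 7/10.
At K = 1 the sum is 0.7000 < 1.0833; at K = 2 it is 1.1900 ≥ 1.0833.
So the minimum punishment length is K = 2.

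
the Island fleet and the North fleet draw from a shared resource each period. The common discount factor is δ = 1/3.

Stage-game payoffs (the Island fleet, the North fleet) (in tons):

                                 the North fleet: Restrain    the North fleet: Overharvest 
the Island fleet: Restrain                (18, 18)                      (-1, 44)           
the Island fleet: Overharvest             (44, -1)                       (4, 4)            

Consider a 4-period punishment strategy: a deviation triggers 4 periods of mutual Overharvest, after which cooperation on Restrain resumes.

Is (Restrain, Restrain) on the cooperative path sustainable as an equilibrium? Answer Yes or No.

Comparing payoff streams over the 5 periods until play realigns: cooperate → 18(1+δ+…+δ^4); deviate → 44 + 4(δ+…+δ^4).
Cooperation is sustained iff (18−4)(δ+…+δ^4) ≥ 44−18.
δ+…+δ^4 = 1/3·(1−(1/3)^4)/(1−1/3) = 0.4938, and (44−18)/(18−4) = 1.8571.
0.4938 < 1.8571, so cooperation is not sustainable.

No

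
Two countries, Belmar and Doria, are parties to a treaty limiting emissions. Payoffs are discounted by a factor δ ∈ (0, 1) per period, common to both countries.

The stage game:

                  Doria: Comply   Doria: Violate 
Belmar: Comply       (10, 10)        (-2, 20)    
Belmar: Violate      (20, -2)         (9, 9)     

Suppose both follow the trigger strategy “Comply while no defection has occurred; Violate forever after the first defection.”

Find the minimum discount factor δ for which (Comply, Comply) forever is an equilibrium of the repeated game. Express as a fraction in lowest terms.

Cooperation forever yields 10 each period: 10/(1−δ).
Deviating yields 20 once, then 9 forever: 20 + 9δ/(1−δ).
No profitable deviation requires 10/(1−δ) ≥ 20 + 9δ/(1−δ).
Multiplying by (1−δ): 10 ≥ 20(1−δ) + 9δ = 20 − 11δ.
So 11δ ≥ 10, i.e. δ ≥ 10/11.

10/11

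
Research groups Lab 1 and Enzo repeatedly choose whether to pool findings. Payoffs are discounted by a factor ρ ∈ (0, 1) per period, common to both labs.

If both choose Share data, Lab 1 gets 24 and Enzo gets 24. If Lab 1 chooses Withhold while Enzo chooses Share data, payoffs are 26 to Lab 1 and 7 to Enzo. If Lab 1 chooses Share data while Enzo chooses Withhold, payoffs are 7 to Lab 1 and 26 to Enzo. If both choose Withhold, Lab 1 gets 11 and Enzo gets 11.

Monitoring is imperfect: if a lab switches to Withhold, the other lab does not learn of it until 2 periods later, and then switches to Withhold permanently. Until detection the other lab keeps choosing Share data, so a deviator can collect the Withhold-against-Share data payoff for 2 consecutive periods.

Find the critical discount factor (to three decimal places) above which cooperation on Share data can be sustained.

Deviating for the 2 undetected periods gains 26−24 = 2 per period over cooperation, then loses 24−11 = 13 per period forever once punishment starts.
Gain: 2(1 + ρ + … + ρ^1); loss: 13·ρ^2/(1−ρ).
No profitable deviation ⇔ 2(1−ρ^2) ≤ 13·ρ^2, i.e. ρ^2 ≥ 2/(2+13) = 2/15.
Hence ρ ≥ (2/15)^(1/2) ≈ 0.365.

0.365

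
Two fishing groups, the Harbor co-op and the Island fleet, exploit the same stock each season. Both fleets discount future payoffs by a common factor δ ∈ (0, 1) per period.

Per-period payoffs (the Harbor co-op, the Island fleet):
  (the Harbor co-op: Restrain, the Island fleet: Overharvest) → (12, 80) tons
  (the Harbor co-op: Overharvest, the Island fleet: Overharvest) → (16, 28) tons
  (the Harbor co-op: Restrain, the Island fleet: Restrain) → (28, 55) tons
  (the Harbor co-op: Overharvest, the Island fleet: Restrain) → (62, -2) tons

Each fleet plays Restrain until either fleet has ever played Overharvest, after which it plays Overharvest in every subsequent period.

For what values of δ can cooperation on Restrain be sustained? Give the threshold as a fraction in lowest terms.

17/23

the Harbor co-op: cooperation gives 28 each period; deviation gives 62 once then 16 forever.
  28/(1−δ) ≥ 62 + 16δ/(1−δ) ⇒ δ ≥ 34/46 = 17/23.
the Island fleet: cooperation gives 55 each period; deviation gives 80 once then 28 forever.
  δ ≥ 25/52.
Both must hold, so the binding constraint is the Harbor co-op's: δ ≥ 17/23.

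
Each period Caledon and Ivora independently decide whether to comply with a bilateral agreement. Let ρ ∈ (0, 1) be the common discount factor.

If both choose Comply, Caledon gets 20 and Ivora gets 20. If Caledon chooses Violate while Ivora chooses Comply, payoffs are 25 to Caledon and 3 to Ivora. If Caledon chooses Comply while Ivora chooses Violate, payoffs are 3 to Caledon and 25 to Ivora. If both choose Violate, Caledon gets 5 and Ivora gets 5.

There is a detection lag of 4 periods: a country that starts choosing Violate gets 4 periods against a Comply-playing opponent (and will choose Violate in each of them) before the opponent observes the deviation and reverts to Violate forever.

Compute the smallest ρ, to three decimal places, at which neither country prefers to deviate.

0.707

A deviator earns 25 for 4 periods, then 5 forever; cooperating earns 20 forever. Multiplying the IC by (1−ρ):
20 ≥ 25(1−ρ^4) + 5ρ^4, so 20·ρ^4 ≥ 5 and ρ^4 ≥ 1/4.
ρ ≥ (1/4)^(1/4) ≈ 0.707.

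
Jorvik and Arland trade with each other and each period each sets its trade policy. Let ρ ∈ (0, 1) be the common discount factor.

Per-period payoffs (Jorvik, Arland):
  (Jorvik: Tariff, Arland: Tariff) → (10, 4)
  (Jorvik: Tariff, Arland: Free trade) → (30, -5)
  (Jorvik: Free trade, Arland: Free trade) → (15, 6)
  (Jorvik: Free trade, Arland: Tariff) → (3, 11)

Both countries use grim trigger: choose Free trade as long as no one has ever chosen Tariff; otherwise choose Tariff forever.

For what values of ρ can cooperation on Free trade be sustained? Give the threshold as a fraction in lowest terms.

Jorvik: cooperation gives 15 each period; deviation gives 30 once then 10 forever.
  15/(1−ρ) ≥ 30 + 10ρ/(1−ρ) ⇒ ρ ≥ 15/20 = 3/4.
Arland: cooperation gives 6 each period; deviation gives 11 once then 4 forever.
  ρ ≥ 5/7.
Both must hold, so the binding constraint is Jorvik's: ρ ≥ 3/4.

3/4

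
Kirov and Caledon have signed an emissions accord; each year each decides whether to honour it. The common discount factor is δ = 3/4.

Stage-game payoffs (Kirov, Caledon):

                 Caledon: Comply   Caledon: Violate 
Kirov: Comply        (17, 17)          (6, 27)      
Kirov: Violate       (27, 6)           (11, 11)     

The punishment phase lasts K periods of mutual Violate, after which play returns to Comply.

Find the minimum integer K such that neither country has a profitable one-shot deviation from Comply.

3

IC: δ(1−δ^K)/(1−δ) ≥ (27−17)/(17−11) = 5/3.
With δ = 3/4: need 1 − δ^K ≥ 5/3·(1−3/4)/(3/4), i.e. δ^K ≤ 0.4444.
Since (3/4)^2 = 0.5625 and (3/4)^3 = 0.4219, the smallest such K is 3.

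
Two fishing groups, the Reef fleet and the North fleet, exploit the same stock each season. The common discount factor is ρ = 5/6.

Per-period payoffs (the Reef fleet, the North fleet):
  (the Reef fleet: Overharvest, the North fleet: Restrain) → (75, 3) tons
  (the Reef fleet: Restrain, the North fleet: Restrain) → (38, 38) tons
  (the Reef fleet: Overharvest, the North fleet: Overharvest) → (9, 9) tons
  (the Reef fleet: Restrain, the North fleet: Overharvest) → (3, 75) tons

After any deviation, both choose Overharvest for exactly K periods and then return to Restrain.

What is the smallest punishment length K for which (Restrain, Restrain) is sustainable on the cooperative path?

No profitable deviation requires (38−9)(ρ+…+ρ^K) ≥ 75−38, i.e. ρ+…+ρ^K ≥ 37/29 ≈ 1.2759.
With ρ = 5/6, the partial sums are K=1: 0.8333, K=2: 1.5278.
K = 2 is the first length at which the sum reaches 1.2759.

2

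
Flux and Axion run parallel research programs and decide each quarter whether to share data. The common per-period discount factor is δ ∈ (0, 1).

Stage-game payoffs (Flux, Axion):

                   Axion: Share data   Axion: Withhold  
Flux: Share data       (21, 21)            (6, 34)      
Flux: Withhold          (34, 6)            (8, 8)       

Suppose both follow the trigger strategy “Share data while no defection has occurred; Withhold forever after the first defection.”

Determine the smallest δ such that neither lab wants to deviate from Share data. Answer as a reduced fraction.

1/2

21/(1−δ) ≥ 34 + 8δ/(1−δ)
21 ≥ 34 − 26δ
δ ≥ 13/26 = 1/2.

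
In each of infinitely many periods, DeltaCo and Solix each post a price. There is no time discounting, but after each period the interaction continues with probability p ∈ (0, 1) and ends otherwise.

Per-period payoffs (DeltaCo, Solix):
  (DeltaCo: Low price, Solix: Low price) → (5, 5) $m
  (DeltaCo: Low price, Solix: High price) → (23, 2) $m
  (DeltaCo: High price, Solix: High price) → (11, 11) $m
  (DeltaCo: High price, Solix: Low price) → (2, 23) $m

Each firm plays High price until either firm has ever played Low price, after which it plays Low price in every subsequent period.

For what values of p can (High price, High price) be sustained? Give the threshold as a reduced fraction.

2/3

Expected cooperation value is 11 + p·11 + p²·11 + … = 11/(1−p); deviation gives 23 + p·5/(1−p).
11 ≥ 23(1−p) + 5p ⇒ 18p ≥ 12 ⇒ p ≥ 12/18 = 2/3.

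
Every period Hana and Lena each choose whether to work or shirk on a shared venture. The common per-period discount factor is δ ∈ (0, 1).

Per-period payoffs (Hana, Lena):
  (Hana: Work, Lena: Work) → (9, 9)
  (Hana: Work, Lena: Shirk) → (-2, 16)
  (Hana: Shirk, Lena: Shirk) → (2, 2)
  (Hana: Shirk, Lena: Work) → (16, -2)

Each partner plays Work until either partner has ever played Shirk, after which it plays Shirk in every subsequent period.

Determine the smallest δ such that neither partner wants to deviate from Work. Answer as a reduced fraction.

1/2

One-period gain from deviating is 16 − 9 = 7. The loss is 9 − 2 = 7 in every subsequent period, with present value 7·δ/(1−δ).
Deviation is unprofitable when 7·δ/(1−δ) ≥ 7, i.e. δ/(1−δ) ≥ 1.
Equivalently δ ≥ 7/(7+7) = 1/2.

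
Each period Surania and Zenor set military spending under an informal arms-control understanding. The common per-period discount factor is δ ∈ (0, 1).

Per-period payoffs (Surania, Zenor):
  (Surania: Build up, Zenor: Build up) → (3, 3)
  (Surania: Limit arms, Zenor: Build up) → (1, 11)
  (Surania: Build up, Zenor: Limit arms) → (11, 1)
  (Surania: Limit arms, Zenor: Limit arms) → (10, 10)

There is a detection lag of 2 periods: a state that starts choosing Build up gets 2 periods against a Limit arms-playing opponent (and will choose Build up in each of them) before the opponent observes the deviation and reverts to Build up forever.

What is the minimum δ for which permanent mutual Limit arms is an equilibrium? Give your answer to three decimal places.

0.354

Deviating for the 2 undetected periods gains 11−10 = 1 per period over cooperation, then loses 10−3 = 7 per period forever once punishment starts.
Gain: 1(1 + δ + … + δ^1); loss: 7·δ^2/(1−δ).
No profitable deviation ⇔ 1(1−δ^2) ≤ 7·δ^2, i.e. δ^2 ≥ 1/(1+7) = 1/8.
Hence δ ≥ (1/8)^(1/2) ≈ 0.354.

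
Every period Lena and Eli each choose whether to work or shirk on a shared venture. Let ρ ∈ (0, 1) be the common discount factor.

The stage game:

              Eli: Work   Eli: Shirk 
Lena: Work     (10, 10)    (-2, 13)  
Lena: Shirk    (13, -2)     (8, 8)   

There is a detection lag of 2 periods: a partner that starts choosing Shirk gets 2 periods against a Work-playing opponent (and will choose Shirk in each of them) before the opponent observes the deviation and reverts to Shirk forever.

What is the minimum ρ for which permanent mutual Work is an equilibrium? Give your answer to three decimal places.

The best deviation is to choose Shirk for all 2 undetected periods, earning 13 each, then 8 forever once detected.
Deviation value: 13(1−ρ^2)/(1−ρ) + 8ρ^2/(1−ρ); cooperation value: 10/(1−ρ).
IC: 10 ≥ 13(1−ρ^2) + 8ρ^2 = 13 − 5ρ^2.
So ρ^2 ≥ 3/5, giving ρ ≥ (3/5)^(1/2) ≈ 0.775.

0.775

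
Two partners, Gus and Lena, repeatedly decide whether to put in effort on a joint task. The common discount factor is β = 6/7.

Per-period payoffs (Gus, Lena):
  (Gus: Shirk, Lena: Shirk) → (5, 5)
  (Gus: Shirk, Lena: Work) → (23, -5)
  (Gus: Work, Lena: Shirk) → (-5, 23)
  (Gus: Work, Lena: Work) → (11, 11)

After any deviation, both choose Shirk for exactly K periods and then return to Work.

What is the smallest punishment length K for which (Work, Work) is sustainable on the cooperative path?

3

No profitable deviation requires (11−5)(β+…+β^K) ≥ 23−11, i.e. β+…+β^K ≥ 2 ≈ 2.0000.
With β = 6/7, the partial sums are K=1: 0.8571, K=2: 1.5918, K=3: 2.2216.
K = 3 is the first length at which the sum reaches 2.0000.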